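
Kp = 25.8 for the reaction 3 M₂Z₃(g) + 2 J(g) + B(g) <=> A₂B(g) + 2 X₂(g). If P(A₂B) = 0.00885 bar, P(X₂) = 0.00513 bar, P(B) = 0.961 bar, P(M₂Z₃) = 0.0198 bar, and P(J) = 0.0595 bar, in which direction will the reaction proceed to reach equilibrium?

in the forward direction

Qp = P(A₂B)·P(X₂)² / (P(M₂Z₃)³·P(J)²·P(B)) = (0.00885)·(0.00513)² / ((0.0198)³·(0.0595)²·(0.961)) = 8.82
Qp = 8.82 < Kp = 25.8, so the forward reaction proceeds.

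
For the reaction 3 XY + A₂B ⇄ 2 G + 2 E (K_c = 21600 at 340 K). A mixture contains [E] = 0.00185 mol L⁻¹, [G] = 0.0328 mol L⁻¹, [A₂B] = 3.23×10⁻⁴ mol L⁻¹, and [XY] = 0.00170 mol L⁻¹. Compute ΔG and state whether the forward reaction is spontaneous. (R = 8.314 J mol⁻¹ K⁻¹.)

ΔG = -6.31 kJ/mol; the forward reaction is spontaneous

Q_c = [G]²·[E]² / ([XY]³·[A₂B]) = (0.0328)²·(0.00185)² / ((0.00170)³·(3.23×10⁻⁴)) = 2320
ΔG = RT ln(Q_c/K_c) = (8.314 J mol⁻¹ K⁻¹)(340 K) × ln(2320/21600)
   = (2.827 kJ/mol)(-2.231) = -6.31 kJ/mol
ΔG < 0, so the forward reaction is spontaneous (proceeds forward).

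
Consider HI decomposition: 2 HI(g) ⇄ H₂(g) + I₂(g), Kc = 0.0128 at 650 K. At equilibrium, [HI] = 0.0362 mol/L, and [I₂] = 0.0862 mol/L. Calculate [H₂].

[H₂] = 1.95×10⁻⁴ mol/L

At equilibrium, Kc = [H₂]·[I₂] / [HI]² = 0.0128.
([H₂])·(0.0862) / (0.0362)² = 0.0128
[H₂] = 1.95×10⁻⁴ mol/L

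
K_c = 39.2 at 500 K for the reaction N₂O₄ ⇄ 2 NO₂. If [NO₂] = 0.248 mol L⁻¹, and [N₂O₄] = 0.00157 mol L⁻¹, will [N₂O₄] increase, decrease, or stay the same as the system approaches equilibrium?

stay the same

Q_c = [NO₂]² / [N₂O₄] = (0.248)² / (0.00157) = 39.2
Q_c = 39.2 = K_c; the system is at equilibrium.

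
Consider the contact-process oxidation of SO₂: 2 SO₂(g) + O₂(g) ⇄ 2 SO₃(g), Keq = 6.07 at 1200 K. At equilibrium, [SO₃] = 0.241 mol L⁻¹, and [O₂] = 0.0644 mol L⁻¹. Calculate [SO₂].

At equilibrium, Keq = [SO₃]² / ([SO₂]²·[O₂]) = 6.07.
(0.241)² / (([SO₂])²·(0.0644)) = 6.07
[SO₂]² = 0.149 ⇒ [SO₂] = 0.385 mol L⁻¹

[SO₂] = 0.385 mol L⁻¹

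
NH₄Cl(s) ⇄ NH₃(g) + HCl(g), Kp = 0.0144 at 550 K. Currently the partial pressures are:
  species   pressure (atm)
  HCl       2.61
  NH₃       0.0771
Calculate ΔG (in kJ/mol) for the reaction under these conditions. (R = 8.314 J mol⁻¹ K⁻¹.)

(NH₄Cl is a pure solid — omitted from Qp.)
Qp = P(NH₃)·P(HCl) = (0.0771)·(2.61) = 0.201
ΔG = RT ln(Qp/Kp) = (8.314 J mol⁻¹ K⁻¹)(550 K) × ln(0.201/0.0144)
   = (4.573 kJ/mol)(2.636) = 12.1 kJ/mol
ΔG > 0, so the forward reaction is non-spontaneous (proceeds in reverse).

ΔG = 12.1 kJ/mol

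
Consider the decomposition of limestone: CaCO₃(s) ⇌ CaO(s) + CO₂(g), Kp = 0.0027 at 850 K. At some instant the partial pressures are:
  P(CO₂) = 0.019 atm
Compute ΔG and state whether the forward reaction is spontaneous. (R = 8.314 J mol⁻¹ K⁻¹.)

(CaCO₃, CaO are pure solids — omitted from Qp.)
Qp = P(CO₂) = 0.0190
ΔG = RT ln(Qp/Kp) = (8.314 J mol⁻¹ K⁻¹)(850 K) × ln(0.0190/0.0027)
   = (7.067 kJ/mol)(1.951) = 13.8 kJ/mol
ΔG > 0, so the forward reaction is non-spontaneous (proceeds in reverse).

ΔG = 13.8 kJ/mol; the forward reaction is non-spontaneous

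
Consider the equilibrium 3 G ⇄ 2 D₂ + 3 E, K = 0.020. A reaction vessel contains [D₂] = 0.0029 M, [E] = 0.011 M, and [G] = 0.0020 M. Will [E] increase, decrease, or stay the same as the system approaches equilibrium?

increase

Q = [D₂]²·[E]³ / [G]³ = (0.0029)²·(0.011)³ / (0.0020)³ = 0.0014
Q = 0.0014 < K = 0.020: net forward reaction.
E is a product, so it increases.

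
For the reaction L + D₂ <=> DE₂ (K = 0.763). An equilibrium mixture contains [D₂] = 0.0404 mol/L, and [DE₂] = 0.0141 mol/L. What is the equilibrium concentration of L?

[L] = 0.457 mol/L

At equilibrium, K = [DE₂] / ([L]·[D₂]) = 0.763.
(0.0141) / (([L])·(0.0404)) = 0.763
[L] = 0.457 mol/L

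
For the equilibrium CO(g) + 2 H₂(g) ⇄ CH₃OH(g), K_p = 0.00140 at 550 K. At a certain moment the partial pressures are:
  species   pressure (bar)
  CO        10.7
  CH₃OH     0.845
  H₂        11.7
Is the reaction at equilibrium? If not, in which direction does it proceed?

Q_p = P(CH₃OH) / (P(CO)·P(H₂)²) = (0.845) / ((10.7)·(11.7)²) = 5.77e-4
Q_p = 5.77e-4 < K_p = 0.00140, so the forward reaction proceeds.

in the forward direction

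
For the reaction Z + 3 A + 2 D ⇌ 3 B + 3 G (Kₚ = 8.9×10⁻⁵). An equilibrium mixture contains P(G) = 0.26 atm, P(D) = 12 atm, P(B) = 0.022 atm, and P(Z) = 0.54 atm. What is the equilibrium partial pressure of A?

At equilibrium, Kₚ = P(B)³·P(G)³ / (P(Z)·P(A)³·P(D)²) = 8.9×10⁻⁵.
(0.022)³·(0.26)³ / ((0.54)·(P(A))³·(12)²) = 8.9×10⁻⁵
P(A)³ = 2.70×10⁻⁵ ⇒ P(A) = 0.030 atm

P(A) = 0.030 atm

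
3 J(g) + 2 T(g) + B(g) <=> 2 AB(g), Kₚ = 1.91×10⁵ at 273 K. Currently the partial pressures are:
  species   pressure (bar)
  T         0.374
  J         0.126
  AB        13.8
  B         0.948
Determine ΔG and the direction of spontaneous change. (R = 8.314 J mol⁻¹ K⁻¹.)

ΔG = 3.01 kJ/mol; the forward reaction is non-spontaneous

Qₚ = P(AB)² / (P(J)³·P(T)²·P(B)) = (13.8)² / ((0.126)³·(0.374)²·(0.948)) = 7.18×10⁵
ΔG = RT ln(Qₚ/Kₚ) = (8.314 J mol⁻¹ K⁻¹)(273 K) × ln(7.18×10⁵/1.91×10⁵)
   = (2.270 kJ/mol)(1.324) = 3.01 kJ/mol
ΔG > 0, so the forward reaction is non-spontaneous (proceeds in reverse).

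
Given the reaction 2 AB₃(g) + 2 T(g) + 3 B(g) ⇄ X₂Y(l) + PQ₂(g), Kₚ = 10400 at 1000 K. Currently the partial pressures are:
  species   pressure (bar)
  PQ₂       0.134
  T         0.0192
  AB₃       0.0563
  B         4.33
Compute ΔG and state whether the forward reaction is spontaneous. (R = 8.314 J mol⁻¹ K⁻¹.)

(X₂Y is a pure liquid — omitted from Qₚ.)
Qₚ = P(PQ₂) / (P(AB₃)²·P(T)²·P(B)³) = (0.134) / ((0.0563)²·(0.0192)²·(4.33)³) = 1410
ΔG = RT ln(Qₚ/Kₚ) = (8.314 J mol⁻¹ K⁻¹)(1000 K) × ln(1410/10400)
   = (8.314 kJ/mol)(-1.998) = -16.6 kJ/mol
ΔG < 0, so the forward reaction is spontaneous (proceeds forward).

ΔG = -16.6 kJ/mol; the forward reaction is spontaneous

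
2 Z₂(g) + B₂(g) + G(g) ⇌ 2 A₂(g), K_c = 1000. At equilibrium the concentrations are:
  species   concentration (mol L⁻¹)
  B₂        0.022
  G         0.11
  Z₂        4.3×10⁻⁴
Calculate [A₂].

[A₂] = 6.7×10⁻⁴ mol L⁻¹

At equilibrium, K_c = [A₂]² / ([Z₂]²·[B₂]·[G]) = 1000.
([A₂])² / ((4.3×10⁻⁴)²·(0.022)·(0.11)) = 1000
[A₂]² = 4.47×10⁻⁷ ⇒ [A₂] = 6.7×10⁻⁴ mol L⁻¹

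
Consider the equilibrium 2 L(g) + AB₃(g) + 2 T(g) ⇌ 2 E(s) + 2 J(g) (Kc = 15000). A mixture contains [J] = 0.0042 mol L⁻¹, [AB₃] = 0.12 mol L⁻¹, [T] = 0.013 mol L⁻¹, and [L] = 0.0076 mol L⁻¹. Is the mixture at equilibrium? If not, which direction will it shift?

yes, at equilibrium

(E is a pure solid — omitted from Qc.)
Qc = [J]² / ([L]²·[AB₃]·[T]²) = (0.0042)² / ((0.0076)²·(0.12)·(0.013)²) = 15000
Qc = 15000 = Kc; the system is at equilibrium.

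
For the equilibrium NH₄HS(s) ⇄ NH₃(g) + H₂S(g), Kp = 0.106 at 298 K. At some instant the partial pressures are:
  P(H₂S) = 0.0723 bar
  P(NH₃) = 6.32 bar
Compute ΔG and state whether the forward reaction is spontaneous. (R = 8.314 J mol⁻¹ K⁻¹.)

(NH₄HS is a pure solid — omitted from Qp.)
Qp = P(NH₃)·P(H₂S) = (6.32)·(0.0723) = 0.457
ΔG = RT ln(Qp/Kp) = (8.314 J mol⁻¹ K⁻¹)(298 K) × ln(0.457/0.106)
   = (2.478 kJ/mol)(1.461) = 3.62 kJ/mol
ΔG > 0, so the forward reaction is non-spontaneous (proceeds in reverse).

ΔG = 3.62 kJ/mol; the forward reaction is non-spontaneous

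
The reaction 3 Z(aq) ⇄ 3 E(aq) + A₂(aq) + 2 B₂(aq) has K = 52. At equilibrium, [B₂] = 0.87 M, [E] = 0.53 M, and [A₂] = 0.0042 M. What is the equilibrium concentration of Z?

[Z] = 0.021 M

At equilibrium, K = [E]³·[A₂]·[B₂]² / [Z]³ = 52.
(0.53)³·(0.0042)·(0.87)² / ([Z])³ = 52
[Z]³ = 9.10e-6 ⇒ [Z] = 0.021 M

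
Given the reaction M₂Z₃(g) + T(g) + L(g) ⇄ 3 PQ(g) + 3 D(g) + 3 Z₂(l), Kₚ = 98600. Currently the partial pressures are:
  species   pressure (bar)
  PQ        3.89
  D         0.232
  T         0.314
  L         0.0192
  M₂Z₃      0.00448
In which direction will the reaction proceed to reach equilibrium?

(Z₂ is a pure liquid — omitted from Qₚ.)
Qₚ = P(PQ)³·P(D)³ / (P(M₂Z₃)·P(T)·P(L)) = (3.89)³·(0.232)³ / ((0.00448)·(0.314)·(0.0192)) = 27200
Qₚ = 27200 < Kₚ = 98600, so the forward reaction proceeds.

toward products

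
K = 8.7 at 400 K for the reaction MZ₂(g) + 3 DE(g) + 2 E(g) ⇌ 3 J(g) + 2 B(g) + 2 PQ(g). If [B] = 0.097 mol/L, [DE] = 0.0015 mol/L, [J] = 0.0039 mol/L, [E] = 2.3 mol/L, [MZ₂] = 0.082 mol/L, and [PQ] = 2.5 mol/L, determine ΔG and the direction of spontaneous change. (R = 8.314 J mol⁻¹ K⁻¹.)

ΔG = -4.31 kJ/mol; the forward reaction is spontaneous

Q = [J]³·[B]²·[PQ]² / ([MZ₂]·[DE]³·[E]²) = (0.0039)³·(0.097)²·(2.5)² / ((0.082)·(0.0015)³·(2.3)²) = 2.38
ΔG = RT ln(Q/K) = (8.314 J mol⁻¹ K⁻¹)(400 K) × ln(2.38/8.7)
   = (3.326 kJ/mol)(-1.296) = -4.31 kJ/mol
ΔG < 0, so the forward reaction is spontaneous (proceeds forward).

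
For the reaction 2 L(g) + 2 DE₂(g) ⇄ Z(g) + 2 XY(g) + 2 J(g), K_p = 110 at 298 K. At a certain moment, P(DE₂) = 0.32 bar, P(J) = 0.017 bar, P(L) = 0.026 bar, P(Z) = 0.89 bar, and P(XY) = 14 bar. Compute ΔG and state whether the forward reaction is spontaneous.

Q_p = P(Z)·P(XY)²·P(J)² / (P(L)²·P(DE₂)²) = (0.89)·(14)²·(0.017)² / ((0.026)²·(0.32)²) = 728
ΔG = RT ln(Q_p/K_p) = (8.314 J mol⁻¹ K⁻¹)(298 K) × ln(728/110)
   = (2.478 kJ/mol)(1.890) = 4.68 kJ/mol
ΔG > 0, so the forward reaction is non-spontaneous (proceeds in reverse).

ΔG = 4.68 kJ/mol; the forward reaction is non-spontaneous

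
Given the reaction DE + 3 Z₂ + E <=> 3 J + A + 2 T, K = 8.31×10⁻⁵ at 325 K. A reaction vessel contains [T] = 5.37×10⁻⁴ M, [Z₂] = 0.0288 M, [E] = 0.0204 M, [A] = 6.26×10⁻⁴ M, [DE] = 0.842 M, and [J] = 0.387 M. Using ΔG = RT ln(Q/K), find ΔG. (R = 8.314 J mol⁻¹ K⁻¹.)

ΔG = -3.19 kJ/mol

Q = [J]³·[A]·[T]² / ([DE]·[Z₂]³·[E]) = (0.387)³·(6.26×10⁻⁴)·(5.37×10⁻⁴)² / ((0.842)·(0.0288)³·(0.0204)) = 2.55×10⁻⁵
ΔG = RT ln(Q/K) = (8.314 J mol⁻¹ K⁻¹)(325 K) × ln(2.55×10⁻⁵/8.31×10⁻⁵)
   = (2.702 kJ/mol)(-1.181) = -3.19 kJ/mol
ΔG < 0, so the forward reaction is spontaneous (proceeds forward).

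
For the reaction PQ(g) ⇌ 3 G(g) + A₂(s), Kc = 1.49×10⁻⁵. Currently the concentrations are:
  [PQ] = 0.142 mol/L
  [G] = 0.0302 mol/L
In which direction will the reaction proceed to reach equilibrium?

(A₂ is a pure solid — omitted from Qc.)
Qc = [G]³ / [PQ] = (0.0302)³ / (0.142) = 1.94×10⁻⁴
Qc = 1.94×10⁻⁴ > Kc = 1.49×10⁻⁵, so the reverse reaction proceeds.

reverse (toward reactants)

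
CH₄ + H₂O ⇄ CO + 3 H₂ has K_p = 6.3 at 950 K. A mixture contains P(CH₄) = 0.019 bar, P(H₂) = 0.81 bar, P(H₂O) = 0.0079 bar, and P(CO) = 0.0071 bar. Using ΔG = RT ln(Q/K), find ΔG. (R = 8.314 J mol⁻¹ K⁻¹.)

ΔG = 10.9 kJ/mol

Q_p = P(CO)·P(H₂)³ / (P(CH₄)·P(H₂O)) = (0.0071)·(0.81)³ / ((0.019)·(0.0079)) = 25.1
ΔG = RT ln(Q_p/K_p) = (8.314 J mol⁻¹ K⁻¹)(950 K) × ln(25.1/6.3)
   = (7.898 kJ/mol)(1.382) = 10.9 kJ/mol
ΔG > 0, so the forward reaction is non-spontaneous (proceeds in reverse).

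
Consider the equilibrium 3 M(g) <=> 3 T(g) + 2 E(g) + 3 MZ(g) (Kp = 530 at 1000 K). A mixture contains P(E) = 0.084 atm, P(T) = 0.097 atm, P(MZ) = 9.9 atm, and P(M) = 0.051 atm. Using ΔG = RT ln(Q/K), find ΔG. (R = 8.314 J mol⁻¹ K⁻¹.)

ΔG = -20.1 kJ/mol

Qp = P(T)³·P(E)²·P(MZ)³ / P(M)³ = (0.097)³·(0.084)²·(9.9)³ / (0.051)³ = 47.1
ΔG = RT ln(Qp/Kp) = (8.314 J mol⁻¹ K⁻¹)(1000 K) × ln(47.1/530)
   = (8.314 kJ/mol)(-2.421) = -20.1 kJ/mol
ΔG < 0, so the forward reaction is spontaneous (proceeds forward).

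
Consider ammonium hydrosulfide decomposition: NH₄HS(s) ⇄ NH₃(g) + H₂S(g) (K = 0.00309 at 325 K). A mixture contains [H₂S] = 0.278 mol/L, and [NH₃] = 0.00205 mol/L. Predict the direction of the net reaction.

forward (toward products)

(NH₄HS is a pure solid — omitted from Q.)
Q = [NH₃]·[H₂S] = (0.00205)·(0.278) = 5.70×10⁻⁴
Q = 5.70×10⁻⁴ < K = 0.00309, so the forward reaction proceeds.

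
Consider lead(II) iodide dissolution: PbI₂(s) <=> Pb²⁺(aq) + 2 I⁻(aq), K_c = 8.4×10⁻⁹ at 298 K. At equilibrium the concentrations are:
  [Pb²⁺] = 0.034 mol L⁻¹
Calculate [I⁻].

(PbI₂ is a pure solid — omitted from K_c.)
At equilibrium, K_c = [Pb²⁺]·[I⁻]² = 8.4×10⁻⁹.
(0.034)·([I⁻])² = 8.4×10⁻⁹
[I⁻]² = 2.47×10⁻⁷ ⇒ [I⁻] = 5.0×10⁻⁴ mol L⁻¹

[I⁻] = 5.0×10⁻⁴ mol L⁻¹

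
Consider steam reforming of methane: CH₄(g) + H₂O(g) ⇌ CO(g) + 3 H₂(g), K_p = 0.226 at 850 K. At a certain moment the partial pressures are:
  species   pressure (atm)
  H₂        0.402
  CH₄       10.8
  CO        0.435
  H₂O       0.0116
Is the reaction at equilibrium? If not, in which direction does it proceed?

Q_p = P(CO)·P(H₂)³ / (P(CH₄)·P(H₂O)) = (0.435)·(0.402)³ / ((10.8)·(0.0116)) = 0.226
Q_p = 0.226 = K_p, so the system is already at equilibrium.

no net change (already at equilibrium)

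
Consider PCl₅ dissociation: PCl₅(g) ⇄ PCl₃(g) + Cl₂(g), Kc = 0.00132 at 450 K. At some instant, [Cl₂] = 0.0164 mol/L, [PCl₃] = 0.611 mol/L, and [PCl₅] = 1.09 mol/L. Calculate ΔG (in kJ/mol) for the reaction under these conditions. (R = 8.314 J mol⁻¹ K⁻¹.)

Qc = [PCl₃]·[Cl₂] / [PCl₅] = (0.611)·(0.0164) / (1.09) = 0.00919
ΔG = RT ln(Qc/Kc) = (8.314 J mol⁻¹ K⁻¹)(450 K) × ln(0.00919/0.00132)
   = (3.741 kJ/mol)(1.940) = 7.26 kJ/mol
ΔG > 0, so the forward reaction is non-spontaneous (proceeds in reverse).

ΔG = 7.26 kJ/mol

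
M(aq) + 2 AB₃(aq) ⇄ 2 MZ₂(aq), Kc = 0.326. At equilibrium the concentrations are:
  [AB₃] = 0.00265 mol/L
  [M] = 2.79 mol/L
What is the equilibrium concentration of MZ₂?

At equilibrium, Kc = [MZ₂]² / ([M]·[AB₃]²) = 0.326.
([MZ₂])² / ((2.79)·(0.00265)²) = 0.326
[MZ₂]² = 6.39×10⁻⁶ ⇒ [MZ₂] = 0.00253 mol/L

[MZ₂] = 0.00253 mol/L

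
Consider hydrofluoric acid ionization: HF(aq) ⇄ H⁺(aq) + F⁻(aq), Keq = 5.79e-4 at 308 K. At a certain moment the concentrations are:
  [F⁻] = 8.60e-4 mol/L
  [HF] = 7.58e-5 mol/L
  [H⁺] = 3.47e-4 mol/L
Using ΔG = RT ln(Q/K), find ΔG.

Q = [H⁺]·[F⁻] / [HF] = (3.47e-4)·(8.60e-4) / (7.58e-5) = 0.00394
ΔG = RT ln(Q/Keq) = (8.314 J mol⁻¹ K⁻¹)(308 K) × ln(0.00394/5.79e-4)
   = (2.561 kJ/mol)(1.918) = 4.91 kJ/mol
ΔG > 0, so the forward reaction is non-spontaneous (proceeds in reverse).

ΔG = 4.91 kJ/mol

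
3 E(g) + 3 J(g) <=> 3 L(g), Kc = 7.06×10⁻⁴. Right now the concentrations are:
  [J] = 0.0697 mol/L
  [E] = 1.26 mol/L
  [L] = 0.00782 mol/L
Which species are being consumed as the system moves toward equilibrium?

Qc = [L]³ / ([E]³·[J]³) = (0.00782)³ / ((1.26)³·(0.0697)³) = 7.06×10⁻⁴
Qc = 7.06×10⁻⁴ = Kc; the system is at equilibrium.

none (at equilibrium)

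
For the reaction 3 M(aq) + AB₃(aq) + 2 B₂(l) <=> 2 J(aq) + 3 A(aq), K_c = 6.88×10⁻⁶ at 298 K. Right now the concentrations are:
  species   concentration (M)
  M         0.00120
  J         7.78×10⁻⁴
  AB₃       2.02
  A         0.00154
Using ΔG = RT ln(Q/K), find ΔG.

ΔG = -5.91 kJ/mol

(B₂ is a pure liquid — omitted from Q_c.)
Q_c = [J]²·[A]³ / ([M]³·[AB₃]) = (7.78×10⁻⁴)²·(0.00154)³ / ((0.00120)³·(2.02)) = 6.33×10⁻⁷
ΔG = RT ln(Q_c/K_c) = (8.314 J mol⁻¹ K⁻¹)(298 K) × ln(6.33×10⁻⁷/6.88×10⁻⁶)
   = (2.478 kJ/mol)(-2.386) = -5.91 kJ/mol
ΔG < 0, so the forward reaction is spontaneous (proceeds forward).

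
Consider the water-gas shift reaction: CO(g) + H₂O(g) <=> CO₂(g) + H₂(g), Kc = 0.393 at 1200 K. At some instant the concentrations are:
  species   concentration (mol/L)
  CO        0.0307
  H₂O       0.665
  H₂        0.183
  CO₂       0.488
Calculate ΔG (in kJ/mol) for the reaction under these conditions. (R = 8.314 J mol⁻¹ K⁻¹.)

ΔG = 24.0 kJ/mol

Qc = [CO₂]·[H₂] / ([CO]·[H₂O]) = (0.488)·(0.183) / ((0.0307)·(0.665)) = 4.37
ΔG = RT ln(Qc/Kc) = (8.314 J mol⁻¹ K⁻¹)(1200 K) × ln(4.37/0.393)
   = (9.977 kJ/mol)(2.409) = 24.0 kJ/mol
ΔG > 0, so the forward reaction is non-spontaneous (proceeds in reverse).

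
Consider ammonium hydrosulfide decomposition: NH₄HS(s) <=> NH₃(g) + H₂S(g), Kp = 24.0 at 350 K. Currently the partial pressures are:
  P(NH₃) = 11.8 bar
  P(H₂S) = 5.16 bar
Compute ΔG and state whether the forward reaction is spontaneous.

(NH₄HS is a pure solid — omitted from Qp.)
Qp = P(NH₃)·P(H₂S) = (11.8)·(5.16) = 60.9
ΔG = RT ln(Qp/Kp) = (8.314 J mol⁻¹ K⁻¹)(350 K) × ln(60.9/24.0)
   = (2.910 kJ/mol)(0.9312) = 2.71 kJ/mol
ΔG > 0, so the forward reaction is non-spontaneous (proceeds in reverse).

ΔG = 2.71 kJ/mol; the forward reaction is non-spontaneous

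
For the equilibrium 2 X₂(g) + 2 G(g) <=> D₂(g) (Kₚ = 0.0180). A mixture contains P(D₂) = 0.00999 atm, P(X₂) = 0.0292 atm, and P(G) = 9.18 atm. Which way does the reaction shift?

toward reactants

Qₚ = P(D₂) / (P(X₂)²·P(G)²) = (0.00999) / ((0.0292)²·(9.18)²) = 0.139
Qₚ = 0.139 > Kₚ = 0.0180, so the reverse reaction proceeds.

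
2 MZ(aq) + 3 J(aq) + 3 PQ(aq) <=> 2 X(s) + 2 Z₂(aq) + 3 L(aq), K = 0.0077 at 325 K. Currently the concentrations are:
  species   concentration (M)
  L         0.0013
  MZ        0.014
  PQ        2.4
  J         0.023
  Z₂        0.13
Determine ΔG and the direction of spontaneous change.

ΔG = -5.19 kJ/mol; the forward reaction is spontaneous

(X is a pure solid — omitted from Q.)
Q = [Z₂]²·[L]³ / ([MZ]²·[J]³·[PQ]³) = (0.13)²·(0.0013)³ / ((0.014)²·(0.023)³·(2.4)³) = 0.00113
ΔG = RT ln(Q/K) = (8.314 J mol⁻¹ K⁻¹)(325 K) × ln(0.00113/0.0077)
   = (2.702 kJ/mol)(-1.919) = -5.19 kJ/mol
ΔG < 0, so the forward reaction is spontaneous (proceeds forward).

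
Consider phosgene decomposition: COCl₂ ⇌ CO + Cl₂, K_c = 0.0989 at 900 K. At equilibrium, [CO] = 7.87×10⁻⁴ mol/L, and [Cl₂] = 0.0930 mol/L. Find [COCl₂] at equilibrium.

[COCl₂] = 7.40×10⁻⁴ mol/L

At equilibrium, K_c = [CO]·[Cl₂] / [COCl₂] = 0.0989.
(7.87×10⁻⁴)·(0.0930) / ([COCl₂]) = 0.0989
[COCl₂] = 7.40×10⁻⁴ mol/L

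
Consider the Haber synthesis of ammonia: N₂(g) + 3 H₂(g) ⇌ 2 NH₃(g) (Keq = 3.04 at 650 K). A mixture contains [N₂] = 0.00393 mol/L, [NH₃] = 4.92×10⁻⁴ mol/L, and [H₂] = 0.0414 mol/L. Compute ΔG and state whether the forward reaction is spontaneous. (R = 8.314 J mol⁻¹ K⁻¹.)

Q = [NH₃]² / ([N₂]·[H₂]³) = (4.92×10⁻⁴)² / ((0.00393)·(0.0414)³) = 0.868
ΔG = RT ln(Q/Keq) = (8.314 J mol⁻¹ K⁻¹)(650 K) × ln(0.868/3.04)
   = (5.404 kJ/mol)(-1.253) = -6.77 kJ/mol
ΔG < 0, so the forward reaction is spontaneous (proceeds forward).

ΔG = -6.77 kJ/mol; the forward reaction is spontaneous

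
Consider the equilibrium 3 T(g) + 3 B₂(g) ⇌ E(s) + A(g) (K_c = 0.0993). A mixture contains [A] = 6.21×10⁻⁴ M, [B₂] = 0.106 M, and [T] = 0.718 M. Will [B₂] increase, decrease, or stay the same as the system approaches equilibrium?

increase

(E is a pure solid — omitted from Q_c.)
Q_c = [A] / ([T]³·[B₂]³) = (6.21×10⁻⁴) / ((0.718)³·(0.106)³) = 1.41
Q_c = 1.41 > K_c = 0.0993: net reverse reaction.
B₂ is a reactant, so it increases.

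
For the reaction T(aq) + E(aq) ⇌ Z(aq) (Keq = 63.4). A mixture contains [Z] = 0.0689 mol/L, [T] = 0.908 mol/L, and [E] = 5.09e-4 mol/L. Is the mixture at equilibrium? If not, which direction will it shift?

no; Q > K, reaction proceeds in reverse

Q = [Z] / ([T]·[E]) = (0.0689) / ((0.908)·(5.09e-4)) = 149
Q = 149 > Keq = 63.4: net reverse reaction.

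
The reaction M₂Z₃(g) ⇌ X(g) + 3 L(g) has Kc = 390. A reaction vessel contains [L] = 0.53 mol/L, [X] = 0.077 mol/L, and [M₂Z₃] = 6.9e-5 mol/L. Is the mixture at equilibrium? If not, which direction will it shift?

Qc = [X]·[L]³ / [M₂Z₃] = (0.077)·(0.53)³ / (6.9e-5) = 170
Qc = 170 < Kc = 390: net forward reaction.

no; Q < K, reaction proceeds forward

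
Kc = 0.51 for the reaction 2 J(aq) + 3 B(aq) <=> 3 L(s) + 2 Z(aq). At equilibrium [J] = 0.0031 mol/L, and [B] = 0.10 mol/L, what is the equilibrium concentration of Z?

[Z] = 7.0×10⁻⁵ mol/L

(L is a pure solid — omitted from Kc.)
At equilibrium, Kc = [Z]² / ([J]²·[B]³) = 0.51.
([Z])² / ((0.0031)²·(0.10)³) = 0.51
[Z]² = 4.90×10⁻⁹ ⇒ [Z] = 7.0×10⁻⁵ mol/L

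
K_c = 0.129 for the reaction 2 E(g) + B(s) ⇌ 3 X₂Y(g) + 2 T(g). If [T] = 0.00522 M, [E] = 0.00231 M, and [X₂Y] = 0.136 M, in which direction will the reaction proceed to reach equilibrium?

forward (toward products)

(B is a pure solid — omitted from Q_c.)
Q_c = [X₂Y]³·[T]² / [E]² = (0.136)³·(0.00522)² / (0.00231)² = 0.0128
Q_c = 0.0128 < K_c = 0.129, so the forward reaction proceeds.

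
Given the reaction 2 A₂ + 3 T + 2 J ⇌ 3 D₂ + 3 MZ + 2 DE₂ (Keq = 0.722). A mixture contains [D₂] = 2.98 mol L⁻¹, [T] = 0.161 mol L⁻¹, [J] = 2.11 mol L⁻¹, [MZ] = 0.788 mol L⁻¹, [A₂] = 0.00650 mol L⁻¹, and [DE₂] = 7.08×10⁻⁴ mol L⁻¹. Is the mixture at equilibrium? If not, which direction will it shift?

Q = [D₂]³·[MZ]³·[DE₂]² / ([A₂]²·[T]³·[J]²) = (2.98)³·(0.788)³·(7.08×10⁻⁴)² / ((0.00650)²·(0.161)³·(2.11)²) = 8.27
Q = 8.27 > Keq = 0.722: net reverse reaction.

no; Q > K, reaction proceeds in reverse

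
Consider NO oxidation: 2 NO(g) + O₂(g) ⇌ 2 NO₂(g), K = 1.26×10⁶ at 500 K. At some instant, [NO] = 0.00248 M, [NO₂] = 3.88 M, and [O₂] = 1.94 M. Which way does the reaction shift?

no net change (already at equilibrium)

Q = [NO₂]² / ([NO]²·[O₂]) = (3.88)² / ((0.00248)²·(1.94)) = 1.26×10⁶
Q = 1.26×10⁶ = K, so the system is already at equilibrium.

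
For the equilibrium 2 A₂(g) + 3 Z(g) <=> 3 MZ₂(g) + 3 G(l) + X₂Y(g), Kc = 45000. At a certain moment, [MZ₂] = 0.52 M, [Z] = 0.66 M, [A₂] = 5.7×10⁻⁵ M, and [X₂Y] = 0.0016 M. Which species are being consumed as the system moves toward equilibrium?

(G is a pure liquid — omitted from Qc.)
Qc = [MZ₂]³·[X₂Y] / ([A₂]²·[Z]³) = (0.52)³·(0.0016) / ((5.7×10⁻⁵)²·(0.66)³) = 2.4×10⁵
Qc = 2.4×10⁵ > Kc = 45000: net reverse reaction.

MZ₂, G, X₂Y (products)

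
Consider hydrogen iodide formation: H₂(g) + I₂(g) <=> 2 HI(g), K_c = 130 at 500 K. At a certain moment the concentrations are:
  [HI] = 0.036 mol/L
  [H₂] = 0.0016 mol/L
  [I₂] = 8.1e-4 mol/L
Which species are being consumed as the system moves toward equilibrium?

Q_c = [HI]² / ([H₂]·[I₂]) = (0.036)² / ((0.0016)·(8.1e-4)) = 1000
Q_c = 1000 > K_c = 130: net reverse reaction.

HI (products)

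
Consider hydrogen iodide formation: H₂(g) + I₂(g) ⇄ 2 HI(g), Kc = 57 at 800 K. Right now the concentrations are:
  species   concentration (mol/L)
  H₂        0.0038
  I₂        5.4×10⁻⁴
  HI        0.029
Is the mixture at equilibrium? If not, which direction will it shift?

no; Q > K, reaction proceeds in reverse

Qc = [HI]² / ([H₂]·[I₂]) = (0.029)² / ((0.0038)·(5.4×10⁻⁴)) = 410
Qc = 410 > Kc = 57: net reverse reaction.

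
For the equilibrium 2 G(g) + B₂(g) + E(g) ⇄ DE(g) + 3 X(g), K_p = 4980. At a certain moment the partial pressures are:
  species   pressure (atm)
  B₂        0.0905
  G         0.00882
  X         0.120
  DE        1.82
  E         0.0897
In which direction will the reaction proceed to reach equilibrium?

no net change (already at equilibrium)

Q_p = P(DE)·P(X)³ / (P(G)²·P(B₂)·P(E)) = (1.82)·(0.120)³ / ((0.00882)²·(0.0905)·(0.0897)) = 4980
Q_p = 4980 = K_p, so the system is already at equilibrium.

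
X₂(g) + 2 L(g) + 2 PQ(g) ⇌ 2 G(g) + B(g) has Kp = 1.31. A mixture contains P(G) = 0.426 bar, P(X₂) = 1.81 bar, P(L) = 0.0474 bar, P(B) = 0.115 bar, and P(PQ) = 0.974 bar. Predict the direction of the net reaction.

Qp = P(G)²·P(B) / (P(X₂)·P(L)²·P(PQ)²) = (0.426)²·(0.115) / ((1.81)·(0.0474)²·(0.974)²) = 5.41
Qp = 5.41 > Kp = 1.31, so the reverse reaction proceeds.

reverse (toward reactants)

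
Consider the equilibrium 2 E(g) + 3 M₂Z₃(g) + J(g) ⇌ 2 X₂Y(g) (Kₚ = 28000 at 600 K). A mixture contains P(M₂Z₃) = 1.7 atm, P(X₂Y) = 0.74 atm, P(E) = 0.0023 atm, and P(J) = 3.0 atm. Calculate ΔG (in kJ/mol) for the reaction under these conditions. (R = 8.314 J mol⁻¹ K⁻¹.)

ΔG = -6.90 kJ/mol

Qₚ = P(X₂Y)² / (P(E)²·P(M₂Z₃)³·P(J)) = (0.74)² / ((0.0023)²·(1.7)³·(3.0)) = 7020
ΔG = RT ln(Qₚ/Kₚ) = (8.314 J mol⁻¹ K⁻¹)(600 K) × ln(7020/28000)
   = (4.988 kJ/mol)(-1.383) = -6.90 kJ/mol
ΔG < 0, so the forward reaction is spontaneous (proceeds forward).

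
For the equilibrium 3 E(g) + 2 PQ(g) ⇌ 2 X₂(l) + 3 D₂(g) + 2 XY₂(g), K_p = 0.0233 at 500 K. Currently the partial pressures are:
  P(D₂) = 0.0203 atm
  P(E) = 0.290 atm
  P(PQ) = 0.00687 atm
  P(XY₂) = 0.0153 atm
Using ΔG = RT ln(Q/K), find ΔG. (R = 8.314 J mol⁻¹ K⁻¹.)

(X₂ is a pure liquid — omitted from Q_p.)
Q_p = P(D₂)³·P(XY₂)² / (P(E)³·P(PQ)²) = (0.0203)³·(0.0153)² / ((0.290)³·(0.00687)²) = 0.00170
ΔG = RT ln(Q_p/K_p) = (8.314 J mol⁻¹ K⁻¹)(500 K) × ln(0.00170/0.0233)
   = (4.157 kJ/mol)(-2.618) = -10.9 kJ/mol
ΔG < 0, so the forward reaction is spontaneous (proceeds forward).

ΔG = -10.9 kJ/mol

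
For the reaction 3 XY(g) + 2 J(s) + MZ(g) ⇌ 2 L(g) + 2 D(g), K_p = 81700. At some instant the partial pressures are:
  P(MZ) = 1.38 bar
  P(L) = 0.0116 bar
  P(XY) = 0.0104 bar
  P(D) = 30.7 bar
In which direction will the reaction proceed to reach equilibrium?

no net change (already at equilibrium)

(J is a pure solid — omitted from Q_p.)
Q_p = P(L)²·P(D)² / (P(XY)³·P(MZ)) = (0.0116)²·(30.7)² / ((0.0104)³·(1.38)) = 81700
Q_p = 81700 = K_p, so the system is already at equilibrium.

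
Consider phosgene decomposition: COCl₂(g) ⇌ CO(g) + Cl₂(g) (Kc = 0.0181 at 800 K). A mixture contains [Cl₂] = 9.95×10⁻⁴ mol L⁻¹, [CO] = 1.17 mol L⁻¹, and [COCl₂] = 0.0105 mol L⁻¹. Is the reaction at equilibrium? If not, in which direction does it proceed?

to the left

Qc = [CO]·[Cl₂] / [COCl₂] = (1.17)·(9.95×10⁻⁴) / (0.0105) = 0.111
Qc = 0.111 > Kc = 0.0181, so the reverse reaction proceeds.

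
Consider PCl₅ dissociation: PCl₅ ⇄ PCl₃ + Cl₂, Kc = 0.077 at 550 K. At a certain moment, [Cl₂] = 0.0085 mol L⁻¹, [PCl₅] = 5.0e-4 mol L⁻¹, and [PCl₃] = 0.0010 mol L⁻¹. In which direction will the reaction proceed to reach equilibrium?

Qc = [PCl₃]·[Cl₂] / [PCl₅] = (0.0010)·(0.0085) / (5.0e-4) = 0.017
Qc = 0.017 < Kc = 0.077, so the forward reaction proceeds.

in the forward direction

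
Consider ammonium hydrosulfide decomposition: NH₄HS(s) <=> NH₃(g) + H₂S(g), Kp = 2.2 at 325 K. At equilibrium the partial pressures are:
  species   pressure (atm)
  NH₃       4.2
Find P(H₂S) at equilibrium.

(NH₄HS is a pure solid — omitted from Kp.)
At equilibrium, Kp = P(NH₃)·P(H₂S) = 2.2.
(4.2)·(P(H₂S)) = 2.2
P(H₂S) = 0.524 = 0.52 atm

P(H₂S) = 0.52 atm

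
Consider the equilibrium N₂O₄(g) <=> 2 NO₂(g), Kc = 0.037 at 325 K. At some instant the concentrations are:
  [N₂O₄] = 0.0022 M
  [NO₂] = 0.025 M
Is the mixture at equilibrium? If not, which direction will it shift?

no; Q > K, reaction proceeds in reverse

Qc = [NO₂]² / [N₂O₄] = (0.025)² / (0.0022) = 0.28
Qc = 0.28 > Kc = 0.037: net reverse reaction.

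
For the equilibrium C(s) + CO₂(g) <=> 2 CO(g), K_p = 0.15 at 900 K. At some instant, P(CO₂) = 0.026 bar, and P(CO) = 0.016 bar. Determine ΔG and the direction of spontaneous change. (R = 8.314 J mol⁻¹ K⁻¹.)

ΔG = -20.4 kJ/mol; the forward reaction is spontaneous

(C is a pure solid — omitted from Q_p.)
Q_p = P(CO)² / P(CO₂) = (0.016)² / (0.026) = 0.00985
ΔG = RT ln(Q_p/K_p) = (8.314 J mol⁻¹ K⁻¹)(900 K) × ln(0.00985/0.15)
   = (7.483 kJ/mol)(-2.723) = -20.4 kJ/mol
ΔG < 0, so the forward reaction is spontaneous (proceeds forward).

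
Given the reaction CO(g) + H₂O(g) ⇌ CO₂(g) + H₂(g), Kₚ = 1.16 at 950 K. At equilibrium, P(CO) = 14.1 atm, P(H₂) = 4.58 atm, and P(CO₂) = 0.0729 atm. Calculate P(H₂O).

P(H₂O) = 0.0204 atm

At equilibrium, Kₚ = P(CO₂)·P(H₂) / (P(CO)·P(H₂O)) = 1.16.
(0.0729)·(4.58) / ((14.1)·(P(H₂O))) = 1.16
P(H₂O) = 0.0204 atm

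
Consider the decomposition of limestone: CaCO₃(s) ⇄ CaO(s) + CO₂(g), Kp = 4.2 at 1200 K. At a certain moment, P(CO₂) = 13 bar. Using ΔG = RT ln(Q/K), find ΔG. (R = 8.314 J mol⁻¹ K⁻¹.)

(CaCO₃, CaO are pure solids — omitted from Qp.)
Qp = P(CO₂) = 13.0
ΔG = RT ln(Qp/Kp) = (8.314 J mol⁻¹ K⁻¹)(1200 K) × ln(13.0/4.2)
   = (9.977 kJ/mol)(1.130) = 11.3 kJ/mol
ΔG > 0, so the forward reaction is non-spontaneous (proceeds in reverse).

ΔG = 11.3 kJ/mol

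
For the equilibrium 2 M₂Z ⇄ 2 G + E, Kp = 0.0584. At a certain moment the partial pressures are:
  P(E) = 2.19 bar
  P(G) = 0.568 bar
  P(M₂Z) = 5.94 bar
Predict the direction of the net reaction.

Qp = P(G)²·P(E) / P(M₂Z)² = (0.568)²·(2.19) / (5.94)² = 0.0200
Qp = 0.0200 < Kp = 0.0584, so the forward reaction proceeds.

to the right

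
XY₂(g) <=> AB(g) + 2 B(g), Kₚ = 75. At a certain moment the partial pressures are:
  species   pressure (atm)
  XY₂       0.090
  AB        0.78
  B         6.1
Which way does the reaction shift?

in the reverse direction

Qₚ = P(AB)·P(B)² / P(XY₂) = (0.78)·(6.1)² / (0.090) = 320
Qₚ = 320 > Kₚ = 75, so the reverse reaction proceeds.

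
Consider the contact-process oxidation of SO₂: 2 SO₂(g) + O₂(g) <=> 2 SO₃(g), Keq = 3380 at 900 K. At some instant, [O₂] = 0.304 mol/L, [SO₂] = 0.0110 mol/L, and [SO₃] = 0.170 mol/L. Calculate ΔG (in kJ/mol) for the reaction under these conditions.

Q = [SO₃]² / ([SO₂]²·[O₂]) = (0.170)² / ((0.0110)²·(0.304)) = 786
ΔG = RT ln(Q/Keq) = (8.314 J mol⁻¹ K⁻¹)(900 K) × ln(786/3380)
   = (7.483 kJ/mol)(-1.459) = -10.9 kJ/mol
ΔG < 0, so the forward reaction is spontaneous (proceeds forward).

ΔG = -10.9 kJ/mol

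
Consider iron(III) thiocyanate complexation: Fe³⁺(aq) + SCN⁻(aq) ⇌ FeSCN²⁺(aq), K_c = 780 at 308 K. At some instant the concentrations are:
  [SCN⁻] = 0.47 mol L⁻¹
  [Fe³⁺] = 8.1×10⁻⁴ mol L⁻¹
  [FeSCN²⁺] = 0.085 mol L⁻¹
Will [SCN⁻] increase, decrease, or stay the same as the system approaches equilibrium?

Q_c = [FeSCN²⁺] / ([Fe³⁺]·[SCN⁻]) = (0.085) / ((8.1×10⁻⁴)·(0.47)) = 220
Q_c = 220 < K_c = 780: net forward reaction.
SCN⁻ is a reactant, so it decreases.

decrease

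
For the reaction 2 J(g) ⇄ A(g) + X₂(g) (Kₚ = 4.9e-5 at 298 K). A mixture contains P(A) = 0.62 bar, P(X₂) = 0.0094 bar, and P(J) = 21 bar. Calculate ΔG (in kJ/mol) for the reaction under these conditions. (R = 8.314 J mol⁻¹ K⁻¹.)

ΔG = -3.25 kJ/mol

Qₚ = P(A)·P(X₂) / P(J)² = (0.62)·(0.0094) / (21)² = 1.32e-5
ΔG = RT ln(Qₚ/Kₚ) = (8.314 J mol⁻¹ K⁻¹)(298 K) × ln(1.32e-5/4.9e-5)
   = (2.478 kJ/mol)(-1.312) = -3.25 kJ/mol
ΔG < 0, so the forward reaction is spontaneous (proceeds forward).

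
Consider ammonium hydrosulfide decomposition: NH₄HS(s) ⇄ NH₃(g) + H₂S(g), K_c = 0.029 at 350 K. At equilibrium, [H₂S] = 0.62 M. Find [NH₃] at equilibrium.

(NH₄HS is a pure solid — omitted from K_c.)
At equilibrium, K_c = [NH₃]·[H₂S] = 0.029.
([NH₃])·(0.62) = 0.029
[NH₃] = 0.0468 = 0.047 M

[NH₃] = 0.047 M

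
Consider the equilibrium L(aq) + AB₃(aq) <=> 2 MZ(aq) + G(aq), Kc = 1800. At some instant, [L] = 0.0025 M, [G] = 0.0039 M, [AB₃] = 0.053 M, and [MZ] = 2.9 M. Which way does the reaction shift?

forward (toward products)

Qc = [MZ]²·[G] / ([L]·[AB₃]) = (2.9)²·(0.0039) / ((0.0025)·(0.053)) = 250
Qc = 250 < Kc = 1800, so the forward reaction proceeds.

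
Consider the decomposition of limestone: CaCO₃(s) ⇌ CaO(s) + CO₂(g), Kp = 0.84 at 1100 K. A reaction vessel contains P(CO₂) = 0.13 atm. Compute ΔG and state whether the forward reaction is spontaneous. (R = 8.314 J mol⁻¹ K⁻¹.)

(CaCO₃, CaO are pure solids — omitted from Qp.)
Qp = P(CO₂) = 0.130
ΔG = RT ln(Qp/Kp) = (8.314 J mol⁻¹ K⁻¹)(1100 K) × ln(0.130/0.84)
   = (9.145 kJ/mol)(-1.866) = -17.1 kJ/mol
ΔG < 0, so the forward reaction is spontaneous (proceeds forward).

ΔG = -17.1 kJ/mol; the forward reaction is spontaneous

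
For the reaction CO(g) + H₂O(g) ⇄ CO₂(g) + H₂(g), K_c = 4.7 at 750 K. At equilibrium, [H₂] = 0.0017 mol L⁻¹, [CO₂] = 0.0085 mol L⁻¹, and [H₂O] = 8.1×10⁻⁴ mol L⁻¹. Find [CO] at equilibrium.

[CO] = 0.0038 mol L⁻¹

At equilibrium, K_c = [CO₂]·[H₂] / ([CO]·[H₂O]) = 4.7.
(0.0085)·(0.0017) / (([CO])·(8.1×10⁻⁴)) = 4.7
[CO] = 0.00380 = 0.0038 mol L⁻¹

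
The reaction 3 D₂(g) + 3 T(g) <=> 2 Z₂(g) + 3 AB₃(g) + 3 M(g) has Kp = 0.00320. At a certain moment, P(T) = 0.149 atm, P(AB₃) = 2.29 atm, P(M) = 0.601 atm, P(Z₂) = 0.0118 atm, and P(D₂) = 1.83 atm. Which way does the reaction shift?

Qp = P(Z₂)²·P(AB₃)³·P(M)³ / (P(D₂)³·P(T)³) = (0.0118)²·(2.29)³·(0.601)³ / ((1.83)³·(0.149)³) = 0.0179
Qp = 0.0179 > Kp = 0.00320, so the reverse reaction proceeds.

to the left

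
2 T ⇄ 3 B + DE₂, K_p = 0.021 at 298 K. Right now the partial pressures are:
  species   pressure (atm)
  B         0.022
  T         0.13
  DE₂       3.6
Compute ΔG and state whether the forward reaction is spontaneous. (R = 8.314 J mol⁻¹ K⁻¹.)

ΔG = -5.51 kJ/mol; the forward reaction is spontaneous

Q_p = P(B)³·P(DE₂) / P(T)² = (0.022)³·(3.6) / (0.13)² = 0.00227
ΔG = RT ln(Q_p/K_p) = (8.314 J mol⁻¹ K⁻¹)(298 K) × ln(0.00227/0.021)
   = (2.478 kJ/mol)(-2.225) = -5.51 kJ/mol
ΔG < 0, so the forward reaction is spontaneous (proceeds forward).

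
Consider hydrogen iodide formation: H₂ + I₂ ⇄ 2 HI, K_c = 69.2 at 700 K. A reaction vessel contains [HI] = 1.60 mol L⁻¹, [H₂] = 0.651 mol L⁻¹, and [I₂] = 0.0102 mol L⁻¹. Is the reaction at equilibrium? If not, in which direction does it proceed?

reverse (toward reactants)

Q_c = [HI]² / ([H₂]·[I₂]) = (1.60)² / ((0.651)·(0.0102)) = 386
Q_c = 386 > K_c = 69.2, so the reverse reaction proceeds.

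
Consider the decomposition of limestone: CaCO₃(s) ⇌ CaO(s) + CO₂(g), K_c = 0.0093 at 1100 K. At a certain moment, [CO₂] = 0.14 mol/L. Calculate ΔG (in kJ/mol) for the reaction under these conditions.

ΔG = 24.8 kJ/mol

(CaCO₃, CaO are pure solids — omitted from Q_c.)
Q_c = [CO₂] = 0.140
ΔG = RT ln(Q_c/K_c) = (8.314 J mol⁻¹ K⁻¹)(1100 K) × ln(0.140/0.0093)
   = (9.145 kJ/mol)(2.712) = 24.8 kJ/mol
ΔG > 0, so the forward reaction is non-spontaneous (proceeds in reverse).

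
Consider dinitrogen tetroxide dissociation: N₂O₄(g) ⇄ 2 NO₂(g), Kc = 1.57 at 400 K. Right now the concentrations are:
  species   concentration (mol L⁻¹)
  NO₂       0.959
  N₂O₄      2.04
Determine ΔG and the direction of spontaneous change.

Qc = [NO₂]² / [N₂O₄] = (0.959)² / (2.04) = 0.451
ΔG = RT ln(Qc/Kc) = (8.314 J mol⁻¹ K⁻¹)(400 K) × ln(0.451/1.57)
   = (3.326 kJ/mol)(-1.247) = -4.15 kJ/mol
ΔG < 0, so the forward reaction is spontaneous (proceeds forward).

ΔG = -4.15 kJ/mol; the forward reaction is spontaneous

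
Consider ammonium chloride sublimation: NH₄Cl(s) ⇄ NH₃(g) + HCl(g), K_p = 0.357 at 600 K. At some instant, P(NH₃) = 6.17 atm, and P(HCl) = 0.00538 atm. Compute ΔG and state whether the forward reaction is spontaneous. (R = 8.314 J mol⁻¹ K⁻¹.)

ΔG = -11.8 kJ/mol; the forward reaction is spontaneous

(NH₄Cl is a pure solid — omitted from Q_p.)
Q_p = P(NH₃)·P(HCl) = (6.17)·(0.00538) = 0.0332
ΔG = RT ln(Q_p/K_p) = (8.314 J mol⁻¹ K⁻¹)(600 K) × ln(0.0332/0.357)
   = (4.988 kJ/mol)(-2.375) = -11.8 kJ/mol
ΔG < 0, so the forward reaction is spontaneous (proceeds forward).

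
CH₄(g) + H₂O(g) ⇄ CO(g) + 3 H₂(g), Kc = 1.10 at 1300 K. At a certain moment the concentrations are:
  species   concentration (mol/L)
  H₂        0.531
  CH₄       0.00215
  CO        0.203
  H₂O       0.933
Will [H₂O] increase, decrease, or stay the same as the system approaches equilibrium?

increase

Qc = [CO]·[H₂]³ / ([CH₄]·[H₂O]) = (0.203)·(0.531)³ / ((0.00215)·(0.933)) = 15.2
Qc = 15.2 > Kc = 1.10: net reverse reaction.
H₂O is a reactant, so it increases.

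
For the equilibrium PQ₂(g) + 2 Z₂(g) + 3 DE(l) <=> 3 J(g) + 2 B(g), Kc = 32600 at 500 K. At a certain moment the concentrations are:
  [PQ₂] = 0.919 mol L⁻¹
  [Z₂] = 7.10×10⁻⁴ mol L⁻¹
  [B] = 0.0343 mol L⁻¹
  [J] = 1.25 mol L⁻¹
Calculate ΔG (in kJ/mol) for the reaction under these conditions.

(DE is a pure liquid — omitted from Qc.)
Qc = [J]³·[B]² / ([PQ₂]·[Z₂]²) = (1.25)³·(0.0343)² / ((0.919)·(7.10×10⁻⁴)²) = 4960
ΔG = RT ln(Qc/Kc) = (8.314 J mol⁻¹ K⁻¹)(500 K) × ln(4960/32600)
   = (4.157 kJ/mol)(-1.883) = -7.83 kJ/mol
ΔG < 0, so the forward reaction is spontaneous (proceeds forward).

ΔG = -7.83 kJ/mol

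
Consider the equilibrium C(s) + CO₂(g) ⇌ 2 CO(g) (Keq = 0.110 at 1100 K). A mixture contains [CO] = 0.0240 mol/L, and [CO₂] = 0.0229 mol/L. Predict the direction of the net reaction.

toward products

(C is a pure solid — omitted from Q.)
Q = [CO]² / [CO₂] = (0.0240)² / (0.0229) = 0.0252
Q = 0.0252 < Keq = 0.110, so the forward reaction proceeds.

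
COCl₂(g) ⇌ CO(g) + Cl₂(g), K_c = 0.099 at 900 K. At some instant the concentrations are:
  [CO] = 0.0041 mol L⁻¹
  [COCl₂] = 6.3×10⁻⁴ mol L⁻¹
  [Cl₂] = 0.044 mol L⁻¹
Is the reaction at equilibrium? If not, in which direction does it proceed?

Q_c = [CO]·[Cl₂] / [COCl₂] = (0.0041)·(0.044) / (6.3×10⁻⁴) = 0.29
Q_c = 0.29 > K_c = 0.099, so the reverse reaction proceeds.

reverse (toward reactants)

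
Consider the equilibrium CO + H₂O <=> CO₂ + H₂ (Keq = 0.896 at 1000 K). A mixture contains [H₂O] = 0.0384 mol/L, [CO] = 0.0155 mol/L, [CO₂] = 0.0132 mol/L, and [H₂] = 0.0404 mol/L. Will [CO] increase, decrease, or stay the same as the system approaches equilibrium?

Q = [CO₂]·[H₂] / ([CO]·[H₂O]) = (0.0132)·(0.0404) / ((0.0155)·(0.0384)) = 0.896
Q = 0.896 = Keq; the system is at equilibrium.

stay the same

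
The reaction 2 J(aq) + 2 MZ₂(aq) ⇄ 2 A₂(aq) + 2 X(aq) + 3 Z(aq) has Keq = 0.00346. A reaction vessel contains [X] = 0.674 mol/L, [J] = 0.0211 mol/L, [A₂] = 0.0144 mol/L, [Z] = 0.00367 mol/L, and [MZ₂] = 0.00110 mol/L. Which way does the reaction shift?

toward reactants

Q = [A₂]²·[X]²·[Z]³ / ([J]²·[MZ₂]²) = (0.0144)²·(0.674)²·(0.00367)³ / ((0.0211)²·(0.00110)²) = 0.00864
Q = 0.00864 > Keq = 0.00346, so the reverse reaction proceeds.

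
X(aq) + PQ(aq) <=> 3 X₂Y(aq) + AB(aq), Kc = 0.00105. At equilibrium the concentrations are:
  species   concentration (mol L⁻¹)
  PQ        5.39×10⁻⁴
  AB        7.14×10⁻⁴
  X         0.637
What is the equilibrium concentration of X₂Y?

[X₂Y] = 0.0796 mol L⁻¹

At equilibrium, Kc = [X₂Y]³·[AB] / ([X]·[PQ]) = 0.00105.
([X₂Y])³·(7.14×10⁻⁴) / ((0.637)·(5.39×10⁻⁴)) = 0.00105
[X₂Y]³ = 5.05×10⁻⁴ ⇒ [X₂Y] = 0.0796 mol L⁻¹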